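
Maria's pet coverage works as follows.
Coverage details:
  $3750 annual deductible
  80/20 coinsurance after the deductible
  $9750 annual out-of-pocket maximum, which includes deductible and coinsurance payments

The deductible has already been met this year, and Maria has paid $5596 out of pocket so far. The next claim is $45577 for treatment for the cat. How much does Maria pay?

The deductible is already satisfied, so the full bill goes to coinsurance.
20% of $45577 = $9115.40 falls to the owner.
That would bring total out-of-pocket to $14711.40, past the $9750 cap. The owner is capped at $9750 − $5596 = $4154 on this claim.

$4154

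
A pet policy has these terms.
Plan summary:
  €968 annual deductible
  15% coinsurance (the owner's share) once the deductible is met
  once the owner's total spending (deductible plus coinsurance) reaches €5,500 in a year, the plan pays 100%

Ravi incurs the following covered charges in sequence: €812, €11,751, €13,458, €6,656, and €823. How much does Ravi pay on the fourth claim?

€774.05

Claim 1 (€812): entire amount goes to the deductible. Owner pays €812; OOP now €812.
Claim 2 (€11,751): €156 finishes the deductible; €11,595 goes to coinsurance; 15% of €11,595 = €1,739.25. Owner pays €1,895.25; OOP now €2,707.25.
Claim 3 (€13,458): 15% coinsurance on €13,458 = €2,018.70. Owner pays €2,018.70; OOP now €4,725.95.
Claim 4 (€6,656): deductible already satisfied, so owner's share is 15% × €6,656 = €998.40. OOP would hit €5,724.35 > €5,500, so the cap limits the owner to €5,500 − €4,725.95 = €774.05.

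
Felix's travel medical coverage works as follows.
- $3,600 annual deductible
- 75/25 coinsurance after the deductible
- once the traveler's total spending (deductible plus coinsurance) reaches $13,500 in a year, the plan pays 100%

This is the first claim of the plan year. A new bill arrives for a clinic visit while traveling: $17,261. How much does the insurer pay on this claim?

Nothing has been paid toward the $3,600 deductible, so the first $3,600 of this charge is applied there.
After the $3,600 deductible portion, $17,261 − $3,600 = $13,661 is subject to coinsurance.
25% of $13,661 = $3,415.25 falls to the traveler.
Traveler responsibility before any cap: $3,600 + $3,415.25 = $7,015.25.
Total out-of-pocket so far would be $0 + $7,015.25 = $7,015.25, below the $13,500 cap — no reduction.
The insurer covers the remainder: $17,261 − $7,015.25 = $10,245.75.

$10,245.75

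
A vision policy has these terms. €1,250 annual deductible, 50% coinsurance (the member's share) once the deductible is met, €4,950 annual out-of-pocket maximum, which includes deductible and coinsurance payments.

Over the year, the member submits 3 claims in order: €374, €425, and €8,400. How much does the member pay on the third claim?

Bill 1, €374: entire amount goes to the deductible. Cost to member: €374. OOP to date €374.
Bill 2, €425: fully absorbed by the deductible. Cost to member: €425. OOP to date €799.
Bill 3, €8,400: €451 finishes the deductible; €7,949 goes to coinsurance; 50% of €7,949 = €3,974.50. Together that's €451 + €3,974.50 = €4,425.50. OOP would hit €5,224.50 > €4,950, so the cap limits the member to €4,950 − €799 = €4,151.

€4,151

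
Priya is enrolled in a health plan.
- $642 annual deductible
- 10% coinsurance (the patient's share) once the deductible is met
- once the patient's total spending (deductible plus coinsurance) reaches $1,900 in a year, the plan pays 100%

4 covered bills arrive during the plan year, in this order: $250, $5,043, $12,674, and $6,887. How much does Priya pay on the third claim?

#1 ($250): fully absorbed by the deductible. Patient owes $250 (running OOP $250).
#2 ($5,043): $392 to deductible, leaving $4,651; coinsurance $4,651 × 10% = $465.10. Cost to patient: $857.10. OOP to date $1,107.10.
#3 ($12,674): deductible met; 10% of $12,674 = $1,267.40. That would push OOP to $2,374.50, over the $1,900 cap, so patient pays $1,900 − $1,107.10 = $792.90.

$792.90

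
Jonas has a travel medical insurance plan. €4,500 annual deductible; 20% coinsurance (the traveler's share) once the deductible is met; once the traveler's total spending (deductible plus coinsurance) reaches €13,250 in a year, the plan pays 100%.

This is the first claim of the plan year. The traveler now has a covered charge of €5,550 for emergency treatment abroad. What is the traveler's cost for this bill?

The full €4,500 deductible is still open; €4,500 of this bill applies to it.
The remaining €1,050 (= €5,550 − €4,500) moves to coinsurance.
20% of €1,050 = €210 falls to the traveler.
That puts the traveler's cost at €4,500 + €210 = €4,710 before any cap.
Cumulative spending €0 + €4,710 = €4,710 stays under the €13,250 maximum.

€4,710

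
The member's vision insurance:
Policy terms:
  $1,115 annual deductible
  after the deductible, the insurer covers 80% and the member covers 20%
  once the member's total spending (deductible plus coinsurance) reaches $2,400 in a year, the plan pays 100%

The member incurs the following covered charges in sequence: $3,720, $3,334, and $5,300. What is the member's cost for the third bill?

Bill 1, $3,720: deductible takes $1,115, $2,605 remains; member's 20% is $521. Cost to member: $1,636. OOP to date $1,636.
Bill 2, $3,334: 20% coinsurance on $3,334 = $666.80. Member pays $666.80; OOP now $2,302.80.
Bill 3, $5,300: deductible already satisfied, so member's share is 20% × $5,300 = $1,060. Adding that to $2,302.80 gives $3,362.80, past the $2,400 cap; member pays only $2,400 − $2,302.80 = $97.20.

$97.20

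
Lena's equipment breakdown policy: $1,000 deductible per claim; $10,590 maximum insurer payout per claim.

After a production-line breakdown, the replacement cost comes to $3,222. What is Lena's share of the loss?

Subtract the deductible: $3,222 − $1,000 = $2,222.
$2,222 is within the $10,590 limit, so the insurer pays $2,222.
Business owner's share is the uncovered remainder: $3,222 − $2,222 = $1,000.

$1,000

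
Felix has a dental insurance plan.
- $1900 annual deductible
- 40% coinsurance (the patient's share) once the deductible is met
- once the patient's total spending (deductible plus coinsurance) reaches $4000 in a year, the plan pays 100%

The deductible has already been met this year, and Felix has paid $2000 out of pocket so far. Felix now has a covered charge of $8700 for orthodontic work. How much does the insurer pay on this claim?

With the deductible met, the entire $8700 is subject to coinsurance.
40% of $8700 = $3480 falls to the patient.
Adding $3480 to the $2000 already spent would give $5480, which exceeds the $4000 cap; the patient pays just $4000 − $2000 = $2000.
The plan picks up $8700 − $2000 = $6700.

$6700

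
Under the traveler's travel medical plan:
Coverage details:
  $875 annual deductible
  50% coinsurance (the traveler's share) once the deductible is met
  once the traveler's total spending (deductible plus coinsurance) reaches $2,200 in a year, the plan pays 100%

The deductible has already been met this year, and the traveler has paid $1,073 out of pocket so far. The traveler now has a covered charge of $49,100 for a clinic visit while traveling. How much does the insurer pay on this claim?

$47,973

With the deductible met, the entire $49,100 is subject to coinsurance.
Traveler's 50% share of $49,100 is $24,550.
Year-to-date out-of-pocket would reach $1,073 + $24,550 = $25,623, above the $2,200 maximum, so the traveler pays only $2,200 − $1,073 = $1,127.
The insurer covers the remainder: $49,100 − $1,127 = $47,973.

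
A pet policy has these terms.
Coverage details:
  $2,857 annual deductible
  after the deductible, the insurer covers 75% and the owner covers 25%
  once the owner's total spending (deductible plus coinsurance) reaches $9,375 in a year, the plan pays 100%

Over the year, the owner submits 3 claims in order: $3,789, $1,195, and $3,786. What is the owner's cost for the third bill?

#1 ($3,789): deductible takes $2,857, $932 remains; coinsurance $932 × 25% = $233. Cost to owner: $3,090. OOP to date $3,090.
#2 ($1,195): 25% coinsurance on $1,195 = $298.75. Owner owes $298.75 (running OOP $3,388.75).
#3 ($3,786): deductible met; 25% of $3,786 = $946.50. Cost to owner: $946.50. OOP to date $4,335.25.

$946.50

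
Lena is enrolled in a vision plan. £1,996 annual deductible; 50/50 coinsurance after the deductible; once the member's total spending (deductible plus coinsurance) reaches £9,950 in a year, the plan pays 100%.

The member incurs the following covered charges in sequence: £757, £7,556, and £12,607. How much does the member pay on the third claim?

Claim 1 — £757: all of it applies to the deductible. Member pays £757; OOP now £757.
Claim 2 — £7,556: £1,239 finishes the deductible; £6,317 goes to coinsurance; coinsurance £6,317 × 50% = £3,158.50. Member owes £4,397.50 (running OOP £5,154.50).
Claim 3 — £12,607: 50% coinsurance on £12,607 = £6,303.50. OOP would hit £11,458 > £9,950, so the cap limits the member to £9,950 − £5,154.50 = £4,795.50.

£4,795.50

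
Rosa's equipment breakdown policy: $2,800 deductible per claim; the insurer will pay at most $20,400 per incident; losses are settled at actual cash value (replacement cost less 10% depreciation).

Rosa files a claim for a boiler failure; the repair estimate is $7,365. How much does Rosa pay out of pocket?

$3,536.50

Actual cash value after 10% depreciation: $7,365 × 90% = $6,628.50.
Subtract the deductible: $6,628.50 − $2,800 = $3,828.50.
$3,828.50 is within the $20,400 limit, so the insurer pays $3,828.50.
The business owner bears the rest of the original loss: $7,365 − $3,828.50 = $3,536.50.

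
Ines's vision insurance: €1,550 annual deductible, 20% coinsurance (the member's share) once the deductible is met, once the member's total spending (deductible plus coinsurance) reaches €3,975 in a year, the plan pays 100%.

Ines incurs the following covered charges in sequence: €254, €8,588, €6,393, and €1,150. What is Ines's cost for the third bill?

Claim 1 — €254: entire amount goes to the deductible. Member pays €254; OOP now €254.
Claim 2 — €8,588: €1,296 to deductible, leaving €7,292; 20% of €7,292 = €1,458.40. Member pays €2,754.40; OOP now €3,008.40.
Claim 3 — €6,393: deductible met; 20% of €6,393 = €1,278.60. Adding that to €3,008.40 gives €4,287, past the €3,975 cap; member pays only €3,975 − €3,008.40 = €966.60.

€966.60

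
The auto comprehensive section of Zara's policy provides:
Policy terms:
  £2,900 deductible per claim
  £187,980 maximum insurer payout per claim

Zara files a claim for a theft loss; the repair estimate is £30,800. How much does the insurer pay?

After the deductible, £30,800 − £2,900 = £27,900 remains.
£27,900 ≤ £187,980, so the limit doesn't bind; insurer pays £27,900.

£27,900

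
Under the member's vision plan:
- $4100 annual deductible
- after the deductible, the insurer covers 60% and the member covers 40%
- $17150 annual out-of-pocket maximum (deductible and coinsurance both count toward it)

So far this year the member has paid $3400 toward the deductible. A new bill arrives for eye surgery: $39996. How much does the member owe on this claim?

$3400 of the $4100 deductible is already met, leaving $700.
After the $700 deductible portion, $39996 − $700 = $39296 is subject to coinsurance.
Coinsurance: $39296 × 40% = $15718.40.
That puts the member's cost at $700 + $15718.40 = $16418.40 before any cap.
Year-to-date out-of-pocket would reach $3400 + $16418.40 = $19818.40, above the $17150 maximum, so the member pays only $17150 − $3400 = $13750.

$13750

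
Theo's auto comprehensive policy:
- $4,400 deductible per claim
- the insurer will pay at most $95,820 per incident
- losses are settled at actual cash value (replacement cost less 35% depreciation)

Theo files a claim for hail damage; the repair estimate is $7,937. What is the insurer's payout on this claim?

$759.05

At 35% depreciation, ACV = $7,937 − $2,777.95 = $5,159.05.
Subtract the deductible: $5,159.05 − $4,400 = $759.05.
That's under the $95,820 cap, so the insurer reimburses the full $759.05.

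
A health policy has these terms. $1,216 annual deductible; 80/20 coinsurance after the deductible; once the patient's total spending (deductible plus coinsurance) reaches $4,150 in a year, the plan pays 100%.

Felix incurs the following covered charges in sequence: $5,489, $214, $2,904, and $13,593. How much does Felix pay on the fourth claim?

Claim 1 — $5,489: $1,216 finishes the deductible; $4,273 goes to coinsurance; 20% of $4,273 = $854.60. Patient owes $2,070.60 (running OOP $2,070.60).
Claim 2 — $214: deductible met; 20% of $214 = $42.80. Cost to patient: $42.80. OOP to date $2,113.40.
Claim 3 — $2,904: deductible met; 20% of $2,904 = $580.80. Patient pays $580.80; OOP now $2,694.20.
Claim 4 — $13,593: 20% coinsurance on $13,593 = $2,718.60. Adding that to $2,694.20 gives $5,412.80, past the $4,150 cap; patient pays only $4,150 − $2,694.20 = $1,455.80.

$1,455.80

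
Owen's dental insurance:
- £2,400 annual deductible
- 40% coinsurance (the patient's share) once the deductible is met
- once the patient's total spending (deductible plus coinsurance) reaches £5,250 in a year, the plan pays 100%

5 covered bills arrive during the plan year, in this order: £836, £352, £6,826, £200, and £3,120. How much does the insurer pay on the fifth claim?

£2,595.60

Claim 1 (£836): entire amount goes to the deductible. Patient pays £836; OOP now £836. Plan pays £836 − £836 = £0.
Claim 2 (£352): all of it applies to the deductible. Cost to patient: £352. OOP to date £1,188. Plan pays £352 − £352 = £0.
Claim 3 (£6,826): £1,212 to deductible, leaving £5,614; 40% of £5,614 = £2,245.60. Cost to patient: £3,457.60. OOP to date £4,645.60. Insurer: £6,826 − £3,457.60 = £3,368.40.
Claim 4 (£200): 40% coinsurance on £200 = £80. Cost to patient: £80. OOP to date £4,725.60. Plan pays £200 − £80 = £120.
Claim 5 (£3,120): deductible already satisfied, so patient's share is 40% × £3,120 = £1,248. Adding that to £4,725.60 gives £5,973.60, past the £5,250 cap; patient pays only £5,250 − £4,725.60 = £524.40. Plan pays £3,120 − £524.40 = £2,595.60.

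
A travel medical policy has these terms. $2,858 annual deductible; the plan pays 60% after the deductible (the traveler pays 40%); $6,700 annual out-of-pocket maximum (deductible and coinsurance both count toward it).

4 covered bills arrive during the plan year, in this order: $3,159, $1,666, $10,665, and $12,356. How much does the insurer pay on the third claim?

$7,609.80

Claim 1 — $3,159: deductible takes $2,858, $301 remains; traveler's 40% is $120.40. Traveler pays $2,978.40; OOP now $2,978.40. Plan pays $3,159 − $2,978.40 = $180.60.
Claim 2 — $1,666: deductible met; 40% of $1,666 = $666.40. Traveler owes $666.40 (running OOP $3,644.80). Insurer: $1,666 − $666.40 = $999.60.
Claim 3 — $10,665: deductible met; 40% of $10,665 = $4,266. That would push OOP to $7,910.80, over the $6,700 cap, so traveler pays $6,700 − $3,644.80 = $3,055.20. Plan pays $10,665 − $3,055.20 = $7,609.80.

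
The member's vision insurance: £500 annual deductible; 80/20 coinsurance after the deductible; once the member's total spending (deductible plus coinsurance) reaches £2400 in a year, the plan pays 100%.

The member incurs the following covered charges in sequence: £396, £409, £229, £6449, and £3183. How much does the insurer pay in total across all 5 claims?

Bill 1, £396: fully absorbed by the deductible. Cost to member: £396. OOP to date £396. Plan pays £396 − £396 = £0.
Bill 2, £409: £104 finishes the deductible; £305 goes to coinsurance; coinsurance £305 × 20% = £61. Cost to member: £165. OOP to date £561. Insurer: £409 − £165 = £244.
Bill 3, £229: deductible met; 20% of £229 = £45.80. Cost to member: £45.80. OOP to date £606.80. Insurer: £229 − £45.80 = £183.20.
Bill 4, £6449: deductible already satisfied, so member's share is 20% × £6449 = £1289.80. Member owes £1289.80 (running OOP £1896.60). Plan pays £6449 − £1289.80 = £5159.20.
Bill 5, £3183: deductible met; 20% of £3183 = £636.60. Adding that to £1896.60 gives £2533.20, past the £2400 cap; member pays only £2400 − £1896.60 = £503.40. Plan pays £3183 − £503.40 = £2679.60.
Insurer total = bills − member's total = £10666 − £2400 = £8266.

£8266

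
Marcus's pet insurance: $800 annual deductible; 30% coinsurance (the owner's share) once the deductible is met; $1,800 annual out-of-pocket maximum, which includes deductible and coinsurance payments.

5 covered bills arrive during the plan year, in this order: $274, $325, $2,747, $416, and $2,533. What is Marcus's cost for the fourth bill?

Bill 1, $274: entire amount goes to the deductible. Owner owes $274 (running OOP $274).
Bill 2, $325: fully absorbed by the deductible. Owner pays $325; OOP now $599.
Bill 3, $2,747: $201 finishes the deductible; $2,546 goes to coinsurance; 30% of $2,546 = $763.80. Owner owes $964.80 (running OOP $1,563.80).
Bill 4, $416: deductible met; 30% of $416 = $124.80. Owner owes $124.80 (running OOP $1,688.60).

$124.80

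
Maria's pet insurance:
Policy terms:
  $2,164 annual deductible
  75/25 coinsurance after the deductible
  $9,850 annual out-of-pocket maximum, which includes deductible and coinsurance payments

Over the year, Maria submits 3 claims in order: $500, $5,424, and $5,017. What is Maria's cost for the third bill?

#1 ($500): fully absorbed by the deductible. Cost to owner: $500. OOP to date $500.
#2 ($5,424): $1,664 to deductible, leaving $3,760; coinsurance $3,760 × 25% = $940. Owner owes $2,604 (running OOP $3,104).
#3 ($5,017): deductible already satisfied, so owner's share is 25% × $5,017 = $1,254.25. Owner pays $1,254.25; OOP now $4,358.25.

$1,254.25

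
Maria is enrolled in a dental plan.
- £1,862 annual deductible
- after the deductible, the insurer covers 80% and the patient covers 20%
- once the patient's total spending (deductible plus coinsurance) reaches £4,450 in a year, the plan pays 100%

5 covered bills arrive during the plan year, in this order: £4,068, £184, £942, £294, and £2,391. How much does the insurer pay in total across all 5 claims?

£4,813.60

Claim 1 (£4,068): £1,862 to deductible, leaving £2,206; patient's 20% is £441.20. Patient owes £2,303.20 (running OOP £2,303.20). Plan pays £4,068 − £2,303.20 = £1,764.80.
Claim 2 (£184): deductible already satisfied, so patient's share is 20% × £184 = £36.80. Patient pays £36.80; OOP now £2,340. Plan pays £184 − £36.80 = £147.20.
Claim 3 (£942): deductible met; 20% of £942 = £188.40. Patient owes £188.40 (running OOP £2,528.40). Insurer: £942 − £188.40 = £753.60.
Claim 4 (£294): deductible met; 20% of £294 = £58.80. Cost to patient: £58.80. OOP to date £2,587.20. Plan pays £294 − £58.80 = £235.20.
Claim 5 (£2,391): deductible met; 20% of £2,391 = £478.20. Patient pays £478.20; OOP now £3,065.40. Plan pays £2,391 − £478.20 = £1,912.80.
Insurer total: £1,764.80 + £147.20 + £753.60 + £235.20 + £1,912.80 = £4,813.60.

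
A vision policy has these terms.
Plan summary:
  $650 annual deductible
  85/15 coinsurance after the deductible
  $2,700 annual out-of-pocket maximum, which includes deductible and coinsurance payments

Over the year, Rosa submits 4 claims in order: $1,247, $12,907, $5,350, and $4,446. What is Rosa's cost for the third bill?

#1 ($1,247): $650 finishes the deductible; $597 goes to coinsurance; coinsurance $597 × 15% = $89.55. Member pays $739.55; OOP now $739.55.
#2 ($12,907): 15% coinsurance on $12,907 = $1,936.05. Member owes $1,936.05 (running OOP $2,675.60).
#3 ($5,350): 15% coinsurance on $5,350 = $802.50. OOP would hit $3,478.10 > $2,700, so the cap limits the member to $2,700 − $2,675.60 = $24.40.

$24.40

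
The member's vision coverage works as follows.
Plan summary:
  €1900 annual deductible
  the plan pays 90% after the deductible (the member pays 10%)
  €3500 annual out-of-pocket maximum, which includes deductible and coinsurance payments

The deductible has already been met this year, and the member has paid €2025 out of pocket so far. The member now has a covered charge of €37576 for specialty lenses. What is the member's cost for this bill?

€1475

With the deductible met, the entire €37576 is subject to coinsurance.
Member's 10% share of €37576 is €3757.60.
That would bring total out-of-pocket to €5782.60, past the €3500 cap. The member is capped at €3500 − €2025 = €1475 on this claim.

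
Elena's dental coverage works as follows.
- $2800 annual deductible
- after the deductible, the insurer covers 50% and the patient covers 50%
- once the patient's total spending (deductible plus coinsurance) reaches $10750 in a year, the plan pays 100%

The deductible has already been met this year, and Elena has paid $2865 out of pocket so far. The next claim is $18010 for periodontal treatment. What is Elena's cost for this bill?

$7885

With the deductible met, the entire $18010 is subject to coinsurance.
Patient's 50% share of $18010 is $9005.
Year-to-date out-of-pocket would reach $2865 + $9005 = $11870, above the $10750 maximum, so the patient pays only $10750 − $2865 = $7885.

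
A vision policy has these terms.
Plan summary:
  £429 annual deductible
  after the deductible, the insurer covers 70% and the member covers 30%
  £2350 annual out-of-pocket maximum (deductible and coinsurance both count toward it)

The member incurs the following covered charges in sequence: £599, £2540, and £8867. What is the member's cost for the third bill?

Claim 1 (£599): £429 finishes the deductible; £170 goes to coinsurance; member's 30% is £51. Member pays £480; OOP now £480.
Claim 2 (£2540): deductible already satisfied, so member's share is 30% × £2540 = £762. Member owes £762 (running OOP £1242).
Claim 3 (£8867): 30% coinsurance on £8867 = £2660.10. OOP would hit £3902.10 > £2350, so the cap limits the member to £2350 − £1242 = £1108.

£1108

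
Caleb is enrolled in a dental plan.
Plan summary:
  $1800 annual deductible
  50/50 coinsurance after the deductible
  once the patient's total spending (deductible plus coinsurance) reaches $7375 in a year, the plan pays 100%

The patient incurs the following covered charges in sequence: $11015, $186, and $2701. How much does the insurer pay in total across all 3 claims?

Bill 1, $11015: deductible takes $1800, $9215 remains; coinsurance $9215 × 50% = $4607.50. Patient owes $6407.50 (running OOP $6407.50). Plan pays $11015 − $6407.50 = $4607.50.
Bill 2, $186: deductible already satisfied, so patient's share is 50% × $186 = $93. Cost to patient: $93. OOP to date $6500.50. Insurer: $186 − $93 = $93.
Bill 3, $2701: deductible met; 50% of $2701 = $1350.50. That would push OOP to $7851, over the $7375 cap, so patient pays $7375 − $6500.50 = $874.50. Plan pays $2701 − $874.50 = $1826.50.
Insurer total: $4607.50 + $93 + $1826.50 = $6527.

$6527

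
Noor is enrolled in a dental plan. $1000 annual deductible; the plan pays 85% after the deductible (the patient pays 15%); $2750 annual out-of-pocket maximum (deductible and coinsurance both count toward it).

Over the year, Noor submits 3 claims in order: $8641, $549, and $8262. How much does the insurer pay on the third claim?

$7740.50

#1 ($8641): deductible takes $1000, $7641 remains; coinsurance $7641 × 15% = $1146.15. Cost to patient: $2146.15. OOP to date $2146.15. Insurer: $8641 − $2146.15 = $6494.85.
#2 ($549): deductible met; 15% of $549 = $82.35. Cost to patient: $82.35. OOP to date $2228.50. Plan pays $549 − $82.35 = $466.65.
#3 ($8262): deductible met; 15% of $8262 = $1239.30. OOP would hit $3467.80 > $2750, so the cap limits the patient to $2750 − $2228.50 = $521.50. Plan pays $8262 − $521.50 = $7740.50.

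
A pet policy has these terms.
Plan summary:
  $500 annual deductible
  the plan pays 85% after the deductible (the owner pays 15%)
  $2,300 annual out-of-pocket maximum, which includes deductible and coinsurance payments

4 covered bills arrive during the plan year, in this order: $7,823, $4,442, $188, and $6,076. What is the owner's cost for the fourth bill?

Bill 1, $7,823: deductible takes $500, $7,323 remains; owner's 15% is $1,098.45. Owner pays $1,598.45; OOP now $1,598.45.
Bill 2, $4,442: 15% coinsurance on $4,442 = $666.30. Cost to owner: $666.30. OOP to date $2,264.75.
Bill 3, $188: deductible already satisfied, so owner's share is 15% × $188 = $28.20. Owner owes $28.20 (running OOP $2,292.95).
Bill 4, $6,076: 15% coinsurance on $6,076 = $911.40. OOP would hit $3,204.35 > $2,300, so the cap limits the owner to $2,300 − $2,292.95 = $7.05.

$7.05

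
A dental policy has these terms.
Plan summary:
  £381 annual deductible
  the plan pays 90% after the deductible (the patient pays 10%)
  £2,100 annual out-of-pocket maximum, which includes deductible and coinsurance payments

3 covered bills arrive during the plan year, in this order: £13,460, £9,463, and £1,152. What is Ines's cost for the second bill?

#1 (£13,460): deductible takes £381, £13,079 remains; coinsurance £13,079 × 10% = £1,307.90. Patient owes £1,688.90 (running OOP £1,688.90).
#2 (£9,463): deductible already satisfied, so patient's share is 10% × £9,463 = £946.30. Adding that to £1,688.90 gives £2,635.20, past the £2,100 cap; patient pays only £2,100 − £1,688.90 = £411.10.

£411.10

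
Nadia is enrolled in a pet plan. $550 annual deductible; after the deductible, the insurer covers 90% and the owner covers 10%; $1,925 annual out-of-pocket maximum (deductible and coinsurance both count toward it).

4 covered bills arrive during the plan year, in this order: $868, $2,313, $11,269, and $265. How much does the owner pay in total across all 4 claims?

$1,925

Claim 1 — $868: $550 to deductible, leaving $318; coinsurance $318 × 10% = $31.80. Owner pays $581.80; OOP now $581.80.
Claim 2 — $2,313: deductible already satisfied, so owner's share is 10% × $2,313 = $231.30. Owner pays $231.30; OOP now $813.10.
Claim 3 — $11,269: deductible already satisfied, so owner's share is 10% × $11,269 = $1,126.90. OOP would hit $1,940 > $1,925, so the cap limits the owner to $1,925 − $813.10 = $1,111.90.
Claim 4 — $265: deductible already satisfied, so owner's share is 10% × $265 = $26.50. That would push OOP to $1,951.50, over the $1,925 cap, so owner pays $1,925 − $1,925 = $0.
Total paid by the owner: $581.80 + $231.30 + $1,111.90 + $0 = $1,925.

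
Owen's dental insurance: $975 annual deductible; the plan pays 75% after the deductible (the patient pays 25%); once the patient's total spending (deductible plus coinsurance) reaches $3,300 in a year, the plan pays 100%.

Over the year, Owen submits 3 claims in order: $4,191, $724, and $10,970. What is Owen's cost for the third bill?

Bill 1, $4,191: deductible takes $975, $3,216 remains; coinsurance $3,216 × 25% = $804. Patient pays $1,779; OOP now $1,779.
Bill 2, $724: deductible met; 25% of $724 = $181. Patient owes $181 (running OOP $1,960).
Bill 3, $10,970: deductible met; 25% of $10,970 = $2,742.50. That would push OOP to $4,702.50, over the $3,300 cap, so patient pays $3,300 − $1,960 = $1,340.

$1,340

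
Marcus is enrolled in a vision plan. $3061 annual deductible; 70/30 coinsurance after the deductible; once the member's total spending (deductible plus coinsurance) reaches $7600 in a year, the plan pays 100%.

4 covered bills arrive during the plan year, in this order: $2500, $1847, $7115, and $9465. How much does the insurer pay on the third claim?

#1 ($2500): all of it applies to the deductible. Member pays $2500; OOP now $2500. Insurer: $2500 − $2500 = $0.
#2 ($1847): deductible takes $561, $1286 remains; 30% of $1286 = $385.80. Cost to member: $946.80. OOP to date $3446.80. Insurer: $1847 − $946.80 = $900.20.
#3 ($7115): 30% coinsurance on $7115 = $2134.50. Cost to member: $2134.50. OOP to date $5581.30. Plan pays $7115 − $2134.50 = $4980.50.

$4980.50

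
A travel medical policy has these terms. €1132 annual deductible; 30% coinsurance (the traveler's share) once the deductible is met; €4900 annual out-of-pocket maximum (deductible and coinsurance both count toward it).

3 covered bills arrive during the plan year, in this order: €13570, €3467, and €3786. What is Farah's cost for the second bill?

€36.60

Claim 1 — €13570: €1132 to deductible, leaving €12438; coinsurance €12438 × 30% = €3731.40. Traveler owes €4863.40 (running OOP €4863.40).
Claim 2 — €3467: 30% coinsurance on €3467 = €1040.10. Adding that to €4863.40 gives €5903.50, past the €4900 cap; traveler pays only €4900 − €4863.40 = €36.60.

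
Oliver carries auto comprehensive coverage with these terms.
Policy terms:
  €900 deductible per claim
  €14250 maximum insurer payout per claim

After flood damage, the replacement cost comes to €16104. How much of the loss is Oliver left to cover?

After the deductible, €16104 − €900 = €15204 remains.
Since €15204 > €14250, the payout is capped at €14250.
Policyholder's share is the uncovered remainder: €16104 − €14250 = €1854.

€1854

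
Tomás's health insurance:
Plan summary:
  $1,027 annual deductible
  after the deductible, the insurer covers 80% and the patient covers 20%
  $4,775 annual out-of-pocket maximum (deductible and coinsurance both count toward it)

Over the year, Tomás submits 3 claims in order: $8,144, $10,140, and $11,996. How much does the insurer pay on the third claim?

#1 ($8,144): $1,027 finishes the deductible; $7,117 goes to coinsurance; patient's 20% is $1,423.40. Patient pays $2,450.40; OOP now $2,450.40. Plan pays $8,144 − $2,450.40 = $5,693.60.
#2 ($10,140): deductible already satisfied, so patient's share is 20% × $10,140 = $2,028. Patient owes $2,028 (running OOP $4,478.40). Insurer: $10,140 − $2,028 = $8,112.
#3 ($11,996): deductible already satisfied, so patient's share is 20% × $11,996 = $2,399.20. That would push OOP to $6,877.60, over the $4,775 cap, so patient pays $4,775 − $4,478.40 = $296.60. Insurer: $11,996 − $296.60 = $11,699.40.

$11,699.40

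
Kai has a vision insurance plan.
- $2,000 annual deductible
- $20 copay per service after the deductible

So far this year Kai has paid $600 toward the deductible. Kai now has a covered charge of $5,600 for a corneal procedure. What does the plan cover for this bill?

Remaining deductible: $2,000 − $600 = $1,400.
After the $1,400 deductible portion, $5,600 − $1,400 = $4,200 is subject to the copay.
Copay on this service: $20.
That puts the member's cost at $1,400 + $20 = $1,420.
The plan picks up $5,600 − $1,420 = $4,180.

$4,180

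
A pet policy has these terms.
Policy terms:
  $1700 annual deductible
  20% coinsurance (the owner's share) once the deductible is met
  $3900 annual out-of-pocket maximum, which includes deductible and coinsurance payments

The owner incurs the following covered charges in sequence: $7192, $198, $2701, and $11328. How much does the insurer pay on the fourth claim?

Bill 1, $7192: $1700 to deductible, leaving $5492; coinsurance $5492 × 20% = $1098.40. Owner pays $2798.40; OOP now $2798.40. Insurer: $7192 − $2798.40 = $4393.60.
Bill 2, $198: deductible met; 20% of $198 = $39.60. Owner owes $39.60 (running OOP $2838). Plan pays $198 − $39.60 = $158.40.
Bill 3, $2701: deductible met; 20% of $2701 = $540.20. Owner pays $540.20; OOP now $3378.20. Insurer: $2701 − $540.20 = $2160.80.
Bill 4, $11328: 20% coinsurance on $11328 = $2265.60. That would push OOP to $5643.80, over the $3900 cap, so owner pays $3900 − $3378.20 = $521.80. Plan pays $11328 − $521.80 = $10806.20.

$10806.20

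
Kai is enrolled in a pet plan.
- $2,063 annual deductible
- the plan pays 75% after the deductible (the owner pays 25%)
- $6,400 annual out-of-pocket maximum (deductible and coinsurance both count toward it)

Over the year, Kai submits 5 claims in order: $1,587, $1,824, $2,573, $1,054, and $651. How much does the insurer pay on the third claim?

$1,929.75

Bill 1, $1,587: fully absorbed by the deductible. Owner owes $1,587 (running OOP $1,587). Plan pays $1,587 − $1,587 = $0.
Bill 2, $1,824: $476 finishes the deductible; $1,348 goes to coinsurance; coinsurance $1,348 × 25% = $337. Owner owes $813 (running OOP $2,400). Insurer: $1,824 − $813 = $1,011.
Bill 3, $2,573: deductible met; 25% of $2,573 = $643.25. Cost to owner: $643.25. OOP to date $3,043.25. Plan pays $2,573 − $643.25 = $1,929.75.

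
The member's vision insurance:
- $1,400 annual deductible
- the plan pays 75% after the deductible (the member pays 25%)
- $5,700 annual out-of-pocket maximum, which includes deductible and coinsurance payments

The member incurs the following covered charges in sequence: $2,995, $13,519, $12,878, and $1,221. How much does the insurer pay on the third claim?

Bill 1, $2,995: $1,400 to deductible, leaving $1,595; member's 25% is $398.75. Member owes $1,798.75 (running OOP $1,798.75). Insurer: $2,995 − $1,798.75 = $1,196.25.
Bill 2, $13,519: deductible met; 25% of $13,519 = $3,379.75. Member pays $3,379.75; OOP now $5,178.50. Insurer: $13,519 − $3,379.75 = $10,139.25.
Bill 3, $12,878: 25% coinsurance on $12,878 = $3,219.50. Adding that to $5,178.50 gives $8,398, past the $5,700 cap; member pays only $5,700 − $5,178.50 = $521.50. Plan pays $12,878 − $521.50 = $12,356.50.

$12,356.50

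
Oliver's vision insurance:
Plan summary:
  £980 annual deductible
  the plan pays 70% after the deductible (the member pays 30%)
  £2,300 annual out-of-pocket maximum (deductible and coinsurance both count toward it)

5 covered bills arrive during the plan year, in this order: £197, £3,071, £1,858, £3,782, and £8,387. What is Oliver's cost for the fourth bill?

Claim 1 — £197: all of it applies to the deductible. Member owes £197 (running OOP £197).
Claim 2 — £3,071: deductible takes £783, £2,288 remains; member's 30% is £686.40. Member owes £1,469.40 (running OOP £1,666.40).
Claim 3 — £1,858: deductible met; 30% of £1,858 = £557.40. Member pays £557.40; OOP now £2,223.80.
Claim 4 — £3,782: 30% coinsurance on £3,782 = £1,134.60. That would push OOP to £3,358.40, over the £2,300 cap, so member pays £2,300 − £2,223.80 = £76.20.

£76.20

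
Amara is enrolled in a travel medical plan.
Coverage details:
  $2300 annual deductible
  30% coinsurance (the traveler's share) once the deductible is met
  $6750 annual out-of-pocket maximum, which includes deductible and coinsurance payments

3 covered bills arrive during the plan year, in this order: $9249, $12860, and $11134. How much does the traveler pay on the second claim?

$2365.30

Claim 1 — $9249: $2300 finishes the deductible; $6949 goes to coinsurance; traveler's 30% is $2084.70. Cost to traveler: $4384.70. OOP to date $4384.70.
Claim 2 — $12860: 30% coinsurance on $12860 = $3858. OOP would hit $8242.70 > $6750, so the cap limits the traveler to $6750 − $4384.70 = $2365.30.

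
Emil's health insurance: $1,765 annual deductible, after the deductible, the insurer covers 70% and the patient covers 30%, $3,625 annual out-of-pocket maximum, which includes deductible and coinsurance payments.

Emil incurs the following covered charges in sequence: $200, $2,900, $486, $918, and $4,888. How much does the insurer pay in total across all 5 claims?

$5,767

Claim 1 ($200): fully absorbed by the deductible. Patient pays $200; OOP now $200. Plan pays $200 − $200 = $0.
Claim 2 ($2,900): deductible takes $1,565, $1,335 remains; coinsurance $1,335 × 30% = $400.50. Patient owes $1,965.50 (running OOP $2,165.50). Plan pays $2,900 − $1,965.50 = $934.50.
Claim 3 ($486): 30% coinsurance on $486 = $145.80. Patient pays $145.80; OOP now $2,311.30. Plan pays $486 − $145.80 = $340.20.
Claim 4 ($918): deductible met; 30% of $918 = $275.40. Cost to patient: $275.40. OOP to date $2,586.70. Insurer: $918 − $275.40 = $642.60.
Claim 5 ($4,888): 30% coinsurance on $4,888 = $1,466.40. That would push OOP to $4,053.10, over the $3,625 cap, so patient pays $3,625 − $2,586.70 = $1,038.30. Plan pays $4,888 − $1,038.30 = $3,849.70.
Insurer total = bills − patient's total = $9,392 − $3,625 = $5,767.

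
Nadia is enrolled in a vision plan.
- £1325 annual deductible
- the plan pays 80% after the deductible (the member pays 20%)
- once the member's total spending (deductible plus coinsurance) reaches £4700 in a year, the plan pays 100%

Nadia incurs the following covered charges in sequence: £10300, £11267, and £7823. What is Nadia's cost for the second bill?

Bill 1, £10300: £1325 finishes the deductible; £8975 goes to coinsurance; coinsurance £8975 × 20% = £1795. Cost to member: £3120. OOP to date £3120.
Bill 2, £11267: 20% coinsurance on £11267 = £2253.40. Adding that to £3120 gives £5373.40, past the £4700 cap; member pays only £4700 − £3120 = £1580.

£1580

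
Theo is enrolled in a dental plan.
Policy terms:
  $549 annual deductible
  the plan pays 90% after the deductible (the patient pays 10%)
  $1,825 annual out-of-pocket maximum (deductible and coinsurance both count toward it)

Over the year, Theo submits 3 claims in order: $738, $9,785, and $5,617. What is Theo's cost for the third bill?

$278.60

#1 ($738): $549 to deductible, leaving $189; coinsurance $189 × 10% = $18.90. Patient owes $567.90 (running OOP $567.90).
#2 ($9,785): deductible met; 10% of $9,785 = $978.50. Patient owes $978.50 (running OOP $1,546.40).
#3 ($5,617): deductible met; 10% of $5,617 = $561.70. OOP would hit $2,108.10 > $1,825, so the cap limits the patient to $1,825 − $1,546.40 = $278.60.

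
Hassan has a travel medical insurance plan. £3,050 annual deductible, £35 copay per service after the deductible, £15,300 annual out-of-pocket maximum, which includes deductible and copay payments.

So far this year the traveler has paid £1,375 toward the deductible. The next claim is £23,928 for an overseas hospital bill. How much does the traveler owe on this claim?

£1,710

Remaining deductible: £3,050 − £1,375 = £1,675.
The remaining £22,253 (= £23,928 − £1,675) moves to the copay.
Copay on this service: £35.
So the traveler owes £1,675 + £35 = £1,710 before any cap.
Cumulative spending £1,375 + £1,710 = £3,085 stays under the £15,300 maximum.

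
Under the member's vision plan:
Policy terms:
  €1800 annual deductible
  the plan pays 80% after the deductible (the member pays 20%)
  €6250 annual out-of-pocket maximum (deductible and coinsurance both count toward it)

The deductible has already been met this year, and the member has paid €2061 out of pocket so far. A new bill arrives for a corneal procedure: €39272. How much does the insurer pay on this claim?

€35083

With the deductible met, the entire €39272 is subject to coinsurance.
Member's 20% share of €39272 is €7854.40.
Adding €7854.40 to the €2061 already spent would give €9915.40, which exceeds the €6250 cap; the member pays just €6250 − €2061 = €4189.
Insurer pays the balance: €39272 − €4189 = €35083.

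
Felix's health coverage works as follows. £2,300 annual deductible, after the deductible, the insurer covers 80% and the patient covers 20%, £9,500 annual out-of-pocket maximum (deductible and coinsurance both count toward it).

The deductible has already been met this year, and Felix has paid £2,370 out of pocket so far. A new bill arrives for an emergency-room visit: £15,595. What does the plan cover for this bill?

The deductible is already satisfied, so the full bill goes to coinsurance.
Patient's 20% share of £15,595 is £3,119.
Total out-of-pocket so far would be £2,370 + £3,119 = £5,489, below the £9,500 cap — no reduction.
The insurer covers the remainder: £15,595 − £3,119 = £12,476.

£12,476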